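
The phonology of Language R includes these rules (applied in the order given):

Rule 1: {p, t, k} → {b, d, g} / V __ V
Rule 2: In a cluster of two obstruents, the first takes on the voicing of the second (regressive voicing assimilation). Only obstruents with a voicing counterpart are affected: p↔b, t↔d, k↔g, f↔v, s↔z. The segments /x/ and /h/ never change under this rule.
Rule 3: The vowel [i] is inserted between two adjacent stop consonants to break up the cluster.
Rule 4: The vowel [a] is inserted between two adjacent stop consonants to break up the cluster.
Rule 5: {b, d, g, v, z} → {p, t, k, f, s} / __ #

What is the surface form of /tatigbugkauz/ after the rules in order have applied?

Rule 1 (intervocalic voicing): /t/ is a voiceless stop between vowels /a/ and /i/, so it voices to [d]. /tatigbugkauz/ → tadigbugkauz.
Rule 2 (regressive voicing assimilation): /g/ precedes the voiceless obstruent /k/, so it devoices to [k] by assimilation. /tadigbugkauz/ → tadigbukkauz.
Rule 3 (stop-cluster i-epenthesis): /g/ and /b/ form a stop–stop cluster, so [i] is inserted between them. /k/ and /k/ form a stop–stop cluster, so [i] is inserted between them. /tadigbukkauz/ → tadigibukikauz.
Rule 4 (stop-cluster a-epenthesis): no segment meets the environment; /tadigibukikauz/ is unchanged.
Rule 5 (final devoicing): /z/ is a voiced obstruent in word-final position, so it devoices to [s]. /tadigibukikauz/ → tadigibukikaus.

tadigibukikaus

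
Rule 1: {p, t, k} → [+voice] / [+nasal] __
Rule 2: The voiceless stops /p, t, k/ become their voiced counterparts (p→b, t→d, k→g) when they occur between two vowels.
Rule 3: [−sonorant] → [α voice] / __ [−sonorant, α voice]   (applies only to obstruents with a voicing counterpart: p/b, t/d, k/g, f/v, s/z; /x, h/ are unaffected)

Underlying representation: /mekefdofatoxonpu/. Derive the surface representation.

megevdofadoxonbu

Rule 1 (post-nasal voicing): /p/ is a voiceless stop immediately after the nasal /n/, so it voices to [b]. /mekefdofatoxonpu/ → mekefdofatoxonbu.
Rule 2 (intervocalic voicing): /k/ is a voiceless stop between vowels /e/ and /e/, so it voices to [g]. /t/ is a voiceless stop between vowels /a/ and /o/, so it voices to [d]. /mekefdofatoxonbu/ → megefdofadoxonbu.
Rule 3 (regressive voicing assimilation): /f/ precedes the voiced obstruent /d/, so it voices to [v] by assimilation. /megefdofadoxonbu/ → megevdofadoxonbu.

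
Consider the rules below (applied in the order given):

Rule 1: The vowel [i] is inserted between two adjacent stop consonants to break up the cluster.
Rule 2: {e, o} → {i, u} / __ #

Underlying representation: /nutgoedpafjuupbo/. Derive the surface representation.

nutigoedipafjuupibu

Rule 1 (stop-cluster i-epenthesis): /t/ and /g/ form a stop–stop cluster, so [i] is inserted between them. /d/ and /p/ form a stop–stop cluster, so [i] is inserted between them. /p/ and /b/ form a stop–stop cluster, so [i] is inserted between them. /nutgoedpafjuupbo/ → nutigoedipafjuupibo.
Rule 2 (final vowel raising): /o/ is a mid vowel in word-final position, so it raises to [u]. /nutigoedipafjuupibo/ → nutigoedipafjuupibu.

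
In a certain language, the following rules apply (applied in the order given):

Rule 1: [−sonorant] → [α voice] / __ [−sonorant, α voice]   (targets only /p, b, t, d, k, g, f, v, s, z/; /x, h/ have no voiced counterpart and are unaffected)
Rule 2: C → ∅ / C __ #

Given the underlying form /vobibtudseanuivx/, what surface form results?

vobiptutseanuif

Rule 1 (regressive voicing assimilation): /b/ precedes the voiceless obstruent /t/, so it devoices to [p] by assimilation. /d/ precedes the voiceless obstruent /s/, so it devoices to [t] by assimilation. /v/ precedes the voiceless obstruent /x/, so it devoices to [f] by assimilation. /vobibtudseanuivx/ → vobiptutseanuifx.
Rule 2 (final cluster simplification): /x/ is the second consonant of a word-final cluster /fx/, so it deletes. /vobiptutseanuifx/ → vobiptutseanuif.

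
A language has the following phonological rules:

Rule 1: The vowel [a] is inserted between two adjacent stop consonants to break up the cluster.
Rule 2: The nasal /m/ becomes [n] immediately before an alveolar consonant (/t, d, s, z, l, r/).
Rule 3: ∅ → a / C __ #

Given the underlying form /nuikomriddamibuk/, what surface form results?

Rule 1 (stop-cluster a-epenthesis): /d/ and /d/ form a stop–stop cluster, so [a] is inserted between them. /nuikomriddamibuk/ → nuikomridadamibuk.
Rule 2 (nasal place assimilation): /m/ precedes the alveolar consonant /r/, so it assimilates in place to [n]. /nuikomridadamibuk/ → nuikonridadamibuk.
Rule 3 (final a-epenthesis): the form ends in the consonant /k/, so [a] is inserted word-finally. /nuikonridadamibuk/ → nuikonridadamibuka.

nuikonridadamibuka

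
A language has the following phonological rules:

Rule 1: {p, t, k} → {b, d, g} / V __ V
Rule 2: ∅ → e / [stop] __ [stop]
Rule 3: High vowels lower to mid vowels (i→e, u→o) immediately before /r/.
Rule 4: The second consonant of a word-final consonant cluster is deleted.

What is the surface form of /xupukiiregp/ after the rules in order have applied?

Rule 1 (intervocalic voicing): /p/ is a voiceless stop between vowels /u/ and /u/, so it voices to [b]. /k/ is a voiceless stop between vowels /u/ and /i/, so it voices to [g]. /xupukiiregp/ → xubugiiregp.
Rule 2 (stop-cluster e-epenthesis): /g/ and /p/ form a stop–stop cluster, so [e] is inserted between them. /xubugiiregp/ → xubugiiregep.
Rule 3 (pre-rhotic lowering): /i/ is a high vowel immediately before /r/, so it lowers to [e]. /xubugiiregep/ → xubugieregep.
Rule 4 (final cluster simplification): no segment meets the environment; /xubugieregep/ is unchanged.

xubugieregep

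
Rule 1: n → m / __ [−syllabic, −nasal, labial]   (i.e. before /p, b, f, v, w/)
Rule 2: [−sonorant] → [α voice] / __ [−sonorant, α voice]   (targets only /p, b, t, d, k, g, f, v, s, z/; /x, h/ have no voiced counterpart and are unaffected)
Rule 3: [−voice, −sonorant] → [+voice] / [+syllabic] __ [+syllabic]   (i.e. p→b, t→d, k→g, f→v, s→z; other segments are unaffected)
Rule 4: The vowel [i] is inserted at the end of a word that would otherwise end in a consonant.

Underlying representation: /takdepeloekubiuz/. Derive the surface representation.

Rule 1 (nasal place assimilation): no segment meets the environment; /takdepeloekubiuz/ is unchanged.
Rule 2 (regressive voicing assimilation): /k/ precedes the voiced obstruent /d/, so it voices to [g] by assimilation. /takdepeloekubiuz/ → tagdepeloekubiuz.
Rule 3 (intervocalic voicing): /p/ is a voiceless obstruent between vowels /e/ and /e/, so it voices to [b]. /k/ is a voiceless obstruent between vowels /e/ and /u/, so it voices to [g]. /tagdepeloekubiuz/ → tagdebeloegubiuz.
Rule 4 (final i-epenthesis): the form ends in the consonant /z/, so [i] is inserted word-finally. /tagdebeloegubiuz/ → tagdebeloegubiuzi.

tagdebeloegubiuzi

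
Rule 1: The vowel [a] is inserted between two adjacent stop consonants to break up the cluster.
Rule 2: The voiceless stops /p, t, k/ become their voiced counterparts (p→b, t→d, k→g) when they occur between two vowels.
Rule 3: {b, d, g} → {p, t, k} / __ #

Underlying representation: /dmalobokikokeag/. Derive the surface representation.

Rule 1 (stop-cluster a-epenthesis): no segment meets the environment; /dmalobokikokeag/ is unchanged.
Rule 2 (intervocalic voicing): /k/ is a voiceless stop between vowels /o/ and /i/, so it voices to [g]. /k/ is a voiceless stop between vowels /i/ and /o/, so it voices to [g]. /k/ is a voiceless stop between vowels /o/ and /e/, so it voices to [g]. /dmalobokikokeag/ → dmalobogigogeag.
Rule 3 (final devoicing): /g/ is a voiced stop in word-final position, so it devoices to [k]. /dmalobogigogeag/ → dmalobogigogeak.

dmalobogigogeak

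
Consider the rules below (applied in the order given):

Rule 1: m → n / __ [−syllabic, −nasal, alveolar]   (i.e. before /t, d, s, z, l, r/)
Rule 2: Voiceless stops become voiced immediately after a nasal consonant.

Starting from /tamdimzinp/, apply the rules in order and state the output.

Rule 1 (nasal place assimilation): /m/ precedes the alveolar consonant /d/, so it assimilates in place to [n]. /m/ precedes the alveolar consonant /z/, so it assimilates in place to [n]. /tamdimzinp/ → tandinzinp.
Rule 2 (post-nasal voicing): /p/ is a voiceless stop immediately after the nasal /n/, so it voices to [b]. /tandinzinp/ → tandinzinb.

tandinzinb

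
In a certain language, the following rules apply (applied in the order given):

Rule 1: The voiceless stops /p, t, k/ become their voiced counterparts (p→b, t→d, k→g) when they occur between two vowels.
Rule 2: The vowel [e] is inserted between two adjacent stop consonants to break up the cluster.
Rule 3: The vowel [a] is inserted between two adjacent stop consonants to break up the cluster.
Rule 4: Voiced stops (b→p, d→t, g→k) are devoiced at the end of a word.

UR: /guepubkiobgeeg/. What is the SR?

guebubekiobegeek

Rule 1 (intervocalic voicing): /p/ is a voiceless stop between vowels /e/ and /u/, so it voices to [b]. /guepubkiobgeeg/ → guebubkiobgeeg.
Rule 2 (stop-cluster e-epenthesis): /b/ and /k/ form a stop–stop cluster, so [e] is inserted between them. /b/ and /g/ form a stop–stop cluster, so [e] is inserted between them. /guebubkiobgeeg/ → guebubekiobegeeg.
Rule 3 (stop-cluster a-epenthesis): no segment meets the environment; /guebubekiobegeeg/ is unchanged.
Rule 4 (final devoicing): /g/ is a voiced stop in word-final position, so it devoices to [k]. /guebubekiobegeeg/ → guebubekiobegeek.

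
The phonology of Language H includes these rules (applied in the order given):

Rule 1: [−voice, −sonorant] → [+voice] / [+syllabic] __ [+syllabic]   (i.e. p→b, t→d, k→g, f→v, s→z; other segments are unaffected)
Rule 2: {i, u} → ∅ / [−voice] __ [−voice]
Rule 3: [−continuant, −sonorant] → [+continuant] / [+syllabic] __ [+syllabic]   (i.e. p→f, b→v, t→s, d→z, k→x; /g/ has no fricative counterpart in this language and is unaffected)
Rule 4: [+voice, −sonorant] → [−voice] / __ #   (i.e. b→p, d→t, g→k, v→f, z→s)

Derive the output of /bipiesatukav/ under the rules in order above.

Rule 1 (intervocalic voicing): /p/ is a voiceless obstruent between vowels /i/ and /i/, so it voices to [b]. /s/ is a voiceless obstruent between vowels /e/ and /a/, so it voices to [z]. /t/ is a voiceless obstruent between vowels /a/ and /u/, so it voices to [d]. /k/ is a voiceless obstruent between vowels /u/ and /a/, so it voices to [g]. /bipiesatukav/ → bibiezadugav.
Rule 2 (high vowel syncope): no segment meets the environment; /bibiezadugav/ is unchanged.
Rule 3 (intervocalic spirantization): /b/ is a stop between vowels /i/ and /i/, so it spirantizes to the fricative [v]. /d/ is a stop between vowels /a/ and /u/, so it spirantizes to the fricative [z]. /bibiezadugav/ → biviezazugav.
Rule 4 (final devoicing): /v/ is a voiced obstruent in word-final position, so it devoices to [f]. /biviezazugav/ → biviezazugaf.

biviezazugaf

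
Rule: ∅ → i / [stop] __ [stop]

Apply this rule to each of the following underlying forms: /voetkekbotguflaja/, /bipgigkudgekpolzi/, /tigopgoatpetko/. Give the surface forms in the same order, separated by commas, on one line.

voetikekibotiguflaja, bipigigikudigekipolzi, tigopigoatipetiko

/voetkekbotguflaja/: /t/ and /k/ form a stop–stop cluster, so [i] is inserted between them. /k/ and /b/ form a stop–stop cluster, so [i] is inserted between them. /t/ and /g/ form a stop–stop cluster, so [i] is inserted between them. → [voetikekibotiguflaja].
/bipgigkudgekpolzi/: /p/ and /g/ form a stop–stop cluster, so [i] is inserted between them. /g/ and /k/ form a stop–stop cluster, so [i] is inserted between them. /d/ and /g/ form a stop–stop cluster, so [i] is inserted between them. /k/ and /p/ form a stop–stop cluster, so [i] is inserted between them. → [bipigigikudigekipolzi].
/tigopgoatpetko/: /p/ and /g/ form a stop–stop cluster, so [i] is inserted between them. /t/ and /p/ form a stop–stop cluster, so [i] is inserted between them. /t/ and /k/ form a stop–stop cluster, so [i] is inserted between them. → [tigopigoatipetiko].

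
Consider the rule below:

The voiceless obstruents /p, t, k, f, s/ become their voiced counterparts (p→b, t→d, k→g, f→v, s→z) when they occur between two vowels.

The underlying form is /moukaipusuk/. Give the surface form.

Scanning /moukaipusuk/: /k/ is a voiceless obstruent between vowels /u/ and /a/, so it voices to [g]; /p/ is a voiceless obstruent between vowels /i/ and /u/, so it voices to [b]; /s/ is a voiceless obstruent between vowels /u/ and /u/, so it voices to [z]; /k/ at position 11 is not in the conditioning environment.
Result: [mougaibuzuk].

mougaibuzuk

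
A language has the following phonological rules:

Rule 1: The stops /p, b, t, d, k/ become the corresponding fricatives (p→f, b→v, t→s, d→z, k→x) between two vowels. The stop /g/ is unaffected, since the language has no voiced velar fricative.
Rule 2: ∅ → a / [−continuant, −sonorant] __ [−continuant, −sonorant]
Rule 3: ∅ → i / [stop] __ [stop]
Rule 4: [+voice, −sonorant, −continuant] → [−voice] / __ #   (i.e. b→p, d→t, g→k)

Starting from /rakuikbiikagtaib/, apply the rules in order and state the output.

Rule 1 (intervocalic spirantization): /k/ is a stop between vowels /a/ and /u/, so it spirantizes to the fricative [x]. /k/ is a stop between vowels /i/ and /a/, so it spirantizes to the fricative [x]. /rakuikbiikagtaib/ → raxuikbiixagtaib.
Rule 2 (stop-cluster a-epenthesis): /k/ and /b/ form a stop–stop cluster, so [a] is inserted between them. /g/ and /t/ form a stop–stop cluster, so [a] is inserted between them. /raxuikbiixagtaib/ → raxuikabiixagataib.
Rule 3 (stop-cluster i-epenthesis): no segment meets the environment; /raxuikabiixagataib/ is unchanged.
Rule 4 (final devoicing): /b/ is a voiced stop in word-final position, so it devoices to [p]. /raxuikabiixagataib/ → raxuikabiixagataip.

raxuikabiixagataip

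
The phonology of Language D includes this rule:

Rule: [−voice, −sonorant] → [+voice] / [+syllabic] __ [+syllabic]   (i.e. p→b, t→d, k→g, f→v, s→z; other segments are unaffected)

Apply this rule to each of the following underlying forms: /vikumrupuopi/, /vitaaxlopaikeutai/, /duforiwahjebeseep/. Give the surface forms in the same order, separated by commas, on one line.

/vikumrupuopi/: /k/ is a voiceless obstruent between vowels /i/ and /u/, so it voices to [g]. /p/ is a voiceless obstruent between vowels /u/ and /u/, so it voices to [b]. /p/ is a voiceless obstruent between vowels /o/ and /i/, so it voices to [b]. → [vigumrubuobi].
/vitaaxlopaikeutai/: /t/ is a voiceless obstruent between vowels /i/ and /a/, so it voices to [d]. /p/ is a voiceless obstruent between vowels /o/ and /a/, so it voices to [b]. /k/ is a voiceless obstruent between vowels /i/ and /e/, so it voices to [g]. /t/ is a voiceless obstruent between vowels /u/ and /a/, so it voices to [d]. → [vidaaxlobaigeudai].
/duforiwahjebeseep/: /f/ is a voiceless obstruent between vowels /u/ and /o/, so it voices to [v]. /s/ is a voiceless obstruent between vowels /e/ and /e/, so it voices to [z]. → [duvoriwahjebezeep].

vigumrubuobi, vidaaxlobaigeudai, duvoriwahjebezeep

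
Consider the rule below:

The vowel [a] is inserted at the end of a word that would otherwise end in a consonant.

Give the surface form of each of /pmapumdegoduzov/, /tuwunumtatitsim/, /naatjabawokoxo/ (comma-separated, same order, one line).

/pmapumdegoduzov/: the form ends in the consonant /v/, so [a] is inserted word-finally. → [pmapumdegoduzova].
/tuwunumtatitsim/: the form ends in the consonant /m/, so [a] is inserted word-finally. → [tuwunumtatitsima].
/naatjabawokoxo/: the rule's environment is not met; surfaces unchanged as [naatjabawokoxo].

pmapumdegoduzova, tuwunumtatitsima, naatjabawokoxo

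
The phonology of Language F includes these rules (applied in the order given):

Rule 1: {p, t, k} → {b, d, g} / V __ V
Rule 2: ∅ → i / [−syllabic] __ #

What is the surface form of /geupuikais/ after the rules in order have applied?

geubuigaisi

Rule 1 (intervocalic voicing): /p/ is a voiceless stop between vowels /u/ and /u/, so it voices to [b]. /k/ is a voiceless stop between vowels /i/ and /a/, so it voices to [g]. /geupuikais/ → geubuigais.
Rule 2 (final i-epenthesis): the form ends in the consonant /s/, so [i] is inserted word-finally. /geubuigais/ → geubuigaisi.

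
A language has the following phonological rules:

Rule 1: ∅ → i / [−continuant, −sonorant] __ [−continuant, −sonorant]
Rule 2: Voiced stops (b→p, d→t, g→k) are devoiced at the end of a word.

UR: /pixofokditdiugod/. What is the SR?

pixofokiditidiugot

Rule 1 (stop-cluster i-epenthesis): /k/ and /d/ form a stop–stop cluster, so [i] is inserted between them. /t/ and /d/ form a stop–stop cluster, so [i] is inserted between them. /pixofokditdiugod/ → pixofokiditidiugod.
Rule 2 (final devoicing): /d/ is a voiced stop in word-final position, so it devoices to [t]. /pixofokiditidiugod/ → pixofokiditidiugot.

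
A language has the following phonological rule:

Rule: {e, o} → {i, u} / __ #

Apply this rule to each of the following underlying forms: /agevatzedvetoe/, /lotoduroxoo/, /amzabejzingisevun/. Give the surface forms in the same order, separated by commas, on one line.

agevatzedvetoi, lotoduroxou, amzabejzingisevun

/agevatzedvetoe/: /e/ is a mid vowel in word-final position, so it raises to [i]. → [agevatzedvetoi].
/lotoduroxoo/: /o/ is a mid vowel in word-final position, so it raises to [u]. → [lotoduroxou].
/amzabejzingisevun/: the rule's environment is not met; surfaces unchanged as [amzabejzingisevun].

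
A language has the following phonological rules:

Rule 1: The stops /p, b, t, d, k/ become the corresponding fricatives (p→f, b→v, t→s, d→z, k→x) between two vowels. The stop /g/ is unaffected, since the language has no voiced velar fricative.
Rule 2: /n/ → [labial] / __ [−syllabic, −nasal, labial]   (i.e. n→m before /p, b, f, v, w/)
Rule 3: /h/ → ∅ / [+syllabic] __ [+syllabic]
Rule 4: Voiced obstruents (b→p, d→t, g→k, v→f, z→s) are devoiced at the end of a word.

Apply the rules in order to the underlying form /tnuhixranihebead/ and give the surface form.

Rule 1 (intervocalic spirantization): /b/ is a stop between vowels /e/ and /e/, so it spirantizes to the fricative [v]. /tnuhixranihebead/ → tnuhixranihevead.
Rule 2 (nasal place assimilation): no segment meets the environment; /tnuhixranihevead/ is unchanged.
Rule 3 (intervocalic h-deletion): /h/ occurs between vowels /u/ and /i/, so it deletes. /h/ occurs between vowels /i/ and /e/, so it deletes. /tnuhixranihevead/ → tnuixranievead.
Rule 4 (final devoicing): /d/ is a voiced obstruent in word-final position, so it devoices to [t]. /tnuixranievead/ → tnuixranieveat.

tnuixranieveat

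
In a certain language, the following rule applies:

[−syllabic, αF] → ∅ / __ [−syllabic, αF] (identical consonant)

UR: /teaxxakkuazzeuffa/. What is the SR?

teaxakuazeufa

/xx/ is a geminate; the first /x/ deletes.
/kk/ is a geminate; the first /k/ deletes.
/zz/ is a geminate; the first /z/ deletes.
/ff/ is a geminate; the first /f/ deletes.
Surface form: [teaxakuazeufa].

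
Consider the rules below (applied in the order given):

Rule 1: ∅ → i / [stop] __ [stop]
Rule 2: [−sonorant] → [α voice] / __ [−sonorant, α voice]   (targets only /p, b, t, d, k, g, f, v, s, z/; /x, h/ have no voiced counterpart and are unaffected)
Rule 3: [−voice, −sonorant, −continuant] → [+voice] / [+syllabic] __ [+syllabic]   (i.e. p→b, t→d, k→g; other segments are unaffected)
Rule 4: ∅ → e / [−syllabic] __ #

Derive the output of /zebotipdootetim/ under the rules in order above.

zebodibidoodedime

Rule 1 (stop-cluster i-epenthesis): /p/ and /d/ form a stop–stop cluster, so [i] is inserted between them. /zebotipdootetim/ → zebotipidootetim.
Rule 2 (regressive voicing assimilation): no segment meets the environment; /zebotipidootetim/ is unchanged.
Rule 3 (intervocalic voicing): /t/ is a voiceless stop between vowels /o/ and /i/, so it voices to [d]. /p/ is a voiceless stop between vowels /i/ and /i/, so it voices to [b]. /t/ is a voiceless stop between vowels /o/ and /e/, so it voices to [d]. /t/ is a voiceless stop between vowels /e/ and /i/, so it voices to [d]. /zebotipidootetim/ → zebodibidoodedim.
Rule 4 (final e-epenthesis): the form ends in the consonant /m/, so [e] is inserted word-finally. /zebodibidoodedim/ → zebodibidoodedime.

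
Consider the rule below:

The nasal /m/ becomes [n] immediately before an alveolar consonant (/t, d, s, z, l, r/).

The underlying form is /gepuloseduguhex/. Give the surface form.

No segment of /gepuloseduguhex/ meets the structural description of the rule, so the form surfaces unchanged.

gepuloseduguhex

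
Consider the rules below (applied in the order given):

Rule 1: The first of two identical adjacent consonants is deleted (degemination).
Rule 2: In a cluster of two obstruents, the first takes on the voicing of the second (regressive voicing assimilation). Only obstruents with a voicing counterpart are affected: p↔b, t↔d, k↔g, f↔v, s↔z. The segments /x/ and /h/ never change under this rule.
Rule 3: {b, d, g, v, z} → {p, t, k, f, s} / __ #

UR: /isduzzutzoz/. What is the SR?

Rule 1 (degemination): /zz/ is a geminate; the first /z/ deletes. /isduzzutzoz/ → isduzutzoz.
Rule 2 (regressive voicing assimilation): /s/ precedes the voiced obstruent /d/, so it voices to [z] by assimilation. /t/ precedes the voiced obstruent /z/, so it voices to [d] by assimilation. /isduzutzoz/ → izduzudzoz.
Rule 3 (final devoicing): /z/ is a voiced obstruent in word-final position, so it devoices to [s]. /izduzudzoz/ → izduzudzos.

izduzudzos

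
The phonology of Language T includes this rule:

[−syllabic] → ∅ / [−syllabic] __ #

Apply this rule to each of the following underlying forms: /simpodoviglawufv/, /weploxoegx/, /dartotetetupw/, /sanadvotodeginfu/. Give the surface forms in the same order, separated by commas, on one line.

simpodoviglawuf, weploxoeg, dartotetetup, sanadvotodeginfu

/simpodoviglawufv/: /v/ is the second consonant of a word-final cluster /fv/, so it deletes. → [simpodoviglawuf].
/weploxoegx/: /x/ is the second consonant of a word-final cluster /gx/, so it deletes. → [weploxoeg].
/dartotetetupw/: /w/ is the second consonant of a word-final cluster /pw/, so it deletes. → [dartotetetup].
/sanadvotodeginfu/: the rule's environment is not met; surfaces unchanged as [sanadvotodeginfu].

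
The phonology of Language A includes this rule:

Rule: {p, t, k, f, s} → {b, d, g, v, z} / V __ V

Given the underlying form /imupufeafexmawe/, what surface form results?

/p/ is a voiceless obstruent between vowels /u/ and /u/, so it voices to [b].
/f/ is a voiceless obstruent between vowels /u/ and /e/, so it voices to [v].
/f/ is a voiceless obstruent between vowels /a/ and /e/, so it voices to [v].
Surface form: [imubuveavexmawe].

imubuveavexmawe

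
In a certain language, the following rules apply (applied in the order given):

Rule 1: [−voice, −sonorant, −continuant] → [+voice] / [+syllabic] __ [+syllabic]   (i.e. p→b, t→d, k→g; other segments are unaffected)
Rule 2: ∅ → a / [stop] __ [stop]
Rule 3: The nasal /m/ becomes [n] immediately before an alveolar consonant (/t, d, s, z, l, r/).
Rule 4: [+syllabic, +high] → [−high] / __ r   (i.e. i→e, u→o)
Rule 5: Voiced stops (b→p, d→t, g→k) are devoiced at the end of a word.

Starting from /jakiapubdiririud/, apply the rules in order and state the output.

jagiabubadereriut

Rule 1 (intervocalic voicing): /k/ is a voiceless stop between vowels /a/ and /i/, so it voices to [g]. /p/ is a voiceless stop between vowels /a/ and /u/, so it voices to [b]. /jakiapubdiririud/ → jagiabubdiririud.
Rule 2 (stop-cluster a-epenthesis): /b/ and /d/ form a stop–stop cluster, so [a] is inserted between them. /jagiabubdiririud/ → jagiabubadiririud.
Rule 3 (nasal place assimilation): no segment meets the environment; /jagiabubadiririud/ is unchanged.
Rule 4 (pre-rhotic lowering): /i/ is a high vowel immediately before /r/, so it lowers to [e]. /i/ is a high vowel immediately before /r/, so it lowers to [e]. /jagiabubadiririud/ → jagiabubadereriud.
Rule 5 (final devoicing): /d/ is a voiced stop in word-final position, so it devoices to [t]. /jagiabubadereriud/ → jagiabubadereriut.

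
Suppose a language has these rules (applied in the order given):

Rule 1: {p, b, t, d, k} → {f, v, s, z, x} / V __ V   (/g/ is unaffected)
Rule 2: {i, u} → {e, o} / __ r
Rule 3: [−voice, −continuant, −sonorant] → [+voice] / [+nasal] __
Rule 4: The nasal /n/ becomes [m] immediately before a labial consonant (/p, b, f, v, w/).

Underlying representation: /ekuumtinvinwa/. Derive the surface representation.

Rule 1 (intervocalic spirantization): /k/ is a stop between vowels /e/ and /u/, so it spirantizes to the fricative [x]. /ekuumtinvinwa/ → exuumtinvinwa.
Rule 2 (pre-rhotic lowering): no segment meets the environment; /exuumtinvinwa/ is unchanged.
Rule 3 (post-nasal voicing): /t/ is a voiceless stop immediately after the nasal /m/, so it voices to [d]. /exuumtinvinwa/ → exuumdinvinwa.
Rule 4 (nasal place assimilation): /n/ precedes the labial consonant /v/, so it assimilates in place to [m]. /n/ precedes the labial consonant /w/, so it assimilates in place to [m]. /exuumdinvinwa/ → exuumdimvimwa.

exuumdimvimwa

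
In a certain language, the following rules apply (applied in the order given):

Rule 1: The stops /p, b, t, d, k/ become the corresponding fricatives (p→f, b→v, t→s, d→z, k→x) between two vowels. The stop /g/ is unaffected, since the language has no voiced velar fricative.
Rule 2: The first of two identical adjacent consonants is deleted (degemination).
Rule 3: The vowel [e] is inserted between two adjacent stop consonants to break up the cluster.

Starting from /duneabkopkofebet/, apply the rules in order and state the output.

duneabekopekofevet

Rule 1 (intervocalic spirantization): /b/ is a stop between vowels /e/ and /e/, so it spirantizes to the fricative [v]. /duneabkopkofebet/ → duneabkopkofevet.
Rule 2 (degemination): no segment meets the environment; /duneabkopkofevet/ is unchanged.
Rule 3 (stop-cluster e-epenthesis): /b/ and /k/ form a stop–stop cluster, so [e] is inserted between them. /p/ and /k/ form a stop–stop cluster, so [e] is inserted between them. /duneabkopkofevet/ → duneabekopekofevet.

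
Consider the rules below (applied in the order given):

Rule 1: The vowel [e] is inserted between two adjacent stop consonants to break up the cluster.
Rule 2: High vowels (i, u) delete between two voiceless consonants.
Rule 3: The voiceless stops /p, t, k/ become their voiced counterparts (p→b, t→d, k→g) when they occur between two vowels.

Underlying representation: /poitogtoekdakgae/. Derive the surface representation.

poidogedoegedagegae

Rule 1 (stop-cluster e-epenthesis): /g/ and /t/ form a stop–stop cluster, so [e] is inserted between them. /k/ and /d/ form a stop–stop cluster, so [e] is inserted between them. /k/ and /g/ form a stop–stop cluster, so [e] is inserted between them. /poitogtoekdakgae/ → poitogetoekedakegae.
Rule 2 (high vowel syncope): no segment meets the environment; /poitogetoekedakegae/ is unchanged.
Rule 3 (intervocalic voicing): /t/ is a voiceless stop between vowels /i/ and /o/, so it voices to [d]. /t/ is a voiceless stop between vowels /e/ and /o/, so it voices to [d]. /k/ is a voiceless stop between vowels /e/ and /e/, so it voices to [g]. /k/ is a voiceless stop between vowels /a/ and /e/, so it voices to [g]. /poitogetoekedakegae/ → poidogedoegedagegae.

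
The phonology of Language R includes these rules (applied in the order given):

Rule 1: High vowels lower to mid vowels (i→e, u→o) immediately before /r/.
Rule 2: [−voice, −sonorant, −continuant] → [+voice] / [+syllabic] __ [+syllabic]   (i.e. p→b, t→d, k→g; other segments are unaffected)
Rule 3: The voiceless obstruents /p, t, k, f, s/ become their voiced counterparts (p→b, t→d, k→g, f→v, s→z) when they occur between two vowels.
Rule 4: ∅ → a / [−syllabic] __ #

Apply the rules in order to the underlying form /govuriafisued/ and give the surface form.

govoriavizueda

Rule 1 (pre-rhotic lowering): /u/ is a high vowel immediately before /r/, so it lowers to [o]. /govuriafisued/ → govoriafisued.
Rule 2 (intervocalic voicing): no segment meets the environment; /govoriafisued/ is unchanged.
Rule 3 (intervocalic voicing): /f/ is a voiceless obstruent between vowels /a/ and /i/, so it voices to [v]. /s/ is a voiceless obstruent between vowels /i/ and /u/, so it voices to [z]. /govoriafisued/ → govoriavizued.
Rule 4 (final a-epenthesis): the form ends in the consonant /d/, so [a] is inserted word-finally. /govoriavizued/ → govoriavizueda.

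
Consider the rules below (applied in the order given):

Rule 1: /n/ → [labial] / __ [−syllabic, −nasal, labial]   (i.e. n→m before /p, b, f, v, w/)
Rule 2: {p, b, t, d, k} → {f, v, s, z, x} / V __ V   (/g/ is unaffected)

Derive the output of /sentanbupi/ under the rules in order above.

Rule 1 (nasal place assimilation): /n/ precedes the labial consonant /b/, so it assimilates in place to [m]. /sentanbupi/ → sentambupi.
Rule 2 (intervocalic spirantization): /p/ is a stop between vowels /u/ and /i/, so it spirantizes to the fricative [f]. /sentambupi/ → sentambufi.

sentambufi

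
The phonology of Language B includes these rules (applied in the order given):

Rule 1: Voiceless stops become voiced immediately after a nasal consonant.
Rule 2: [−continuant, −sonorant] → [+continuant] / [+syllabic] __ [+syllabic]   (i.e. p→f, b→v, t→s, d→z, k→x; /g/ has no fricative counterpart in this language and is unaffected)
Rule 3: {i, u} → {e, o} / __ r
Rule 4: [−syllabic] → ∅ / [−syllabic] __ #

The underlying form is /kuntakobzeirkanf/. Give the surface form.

Rule 1 (post-nasal voicing): /t/ is a voiceless stop immediately after the nasal /n/, so it voices to [d]. /kuntakobzeirkanf/ → kundakobzeirkanf.
Rule 2 (intervocalic spirantization): /k/ is a stop between vowels /a/ and /o/, so it spirantizes to the fricative [x]. /kundakobzeirkanf/ → kundaxobzeirkanf.
Rule 3 (pre-rhotic lowering): /i/ is a high vowel immediately before /r/, so it lowers to [e]. /kundaxobzeirkanf/ → kundaxobzeerkanf.
Rule 4 (final cluster simplification): /f/ is the second consonant of a word-final cluster /nf/, so it deletes. /kundaxobzeerkanf/ → kundaxobzeerkan.

kundaxobzeerkan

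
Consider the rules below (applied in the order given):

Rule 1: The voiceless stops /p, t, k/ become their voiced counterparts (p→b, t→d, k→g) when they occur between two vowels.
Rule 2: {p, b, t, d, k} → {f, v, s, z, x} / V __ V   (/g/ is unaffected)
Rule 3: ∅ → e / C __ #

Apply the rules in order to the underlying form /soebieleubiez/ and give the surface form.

soevieleuvieze

Rule 1 (intervocalic voicing): no segment meets the environment; /soebieleubiez/ is unchanged.
Rule 2 (intervocalic spirantization): /b/ is a stop between vowels /e/ and /i/, so it spirantizes to the fricative [v]. /b/ is a stop between vowels /u/ and /i/, so it spirantizes to the fricative [v]. /soebieleubiez/ → soevieleuviez.
Rule 3 (final e-epenthesis): the form ends in the consonant /z/, so [e] is inserted word-finally. /soevieleuviez/ → soevieleuvieze.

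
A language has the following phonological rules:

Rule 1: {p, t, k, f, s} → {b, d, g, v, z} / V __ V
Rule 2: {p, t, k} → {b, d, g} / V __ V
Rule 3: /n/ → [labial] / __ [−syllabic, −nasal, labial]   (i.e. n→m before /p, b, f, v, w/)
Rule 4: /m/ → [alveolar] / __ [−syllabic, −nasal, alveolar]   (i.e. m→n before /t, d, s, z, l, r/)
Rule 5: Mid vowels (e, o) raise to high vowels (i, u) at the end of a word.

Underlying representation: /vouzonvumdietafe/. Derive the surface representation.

vouzomvundiedavi

Rule 1 (intervocalic voicing): /t/ is a voiceless obstruent between vowels /e/ and /a/, so it voices to [d]. /f/ is a voiceless obstruent between vowels /a/ and /e/, so it voices to [v]. /vouzonvumdietafe/ → vouzonvumdiedave.
Rule 2 (intervocalic voicing): no segment meets the environment; /vouzonvumdiedave/ is unchanged.
Rule 3 (nasal place assimilation): /n/ precedes the labial consonant /v/, so it assimilates in place to [m]. /vouzonvumdiedave/ → vouzomvumdiedave.
Rule 4 (nasal place assimilation): /m/ precedes the alveolar consonant /d/, so it assimilates in place to [n]. /vouzomvumdiedave/ → vouzomvundiedave.
Rule 5 (final vowel raising): /e/ is a mid vowel in word-final position, so it raises to [i]. /vouzomvundiedave/ → vouzomvundiedavi.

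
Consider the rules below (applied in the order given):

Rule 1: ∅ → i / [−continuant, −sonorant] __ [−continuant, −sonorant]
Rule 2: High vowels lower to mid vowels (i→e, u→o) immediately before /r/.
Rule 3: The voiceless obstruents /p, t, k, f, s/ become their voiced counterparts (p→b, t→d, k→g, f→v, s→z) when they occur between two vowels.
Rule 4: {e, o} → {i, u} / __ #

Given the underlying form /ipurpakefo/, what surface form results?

Rule 1 (stop-cluster i-epenthesis): no segment meets the environment; /ipurpakefo/ is unchanged.
Rule 2 (pre-rhotic lowering): /u/ is a high vowel immediately before /r/, so it lowers to [o]. /ipurpakefo/ → iporpakefo.
Rule 3 (intervocalic voicing): /p/ is a voiceless obstruent between vowels /i/ and /o/, so it voices to [b]. /k/ is a voiceless obstruent between vowels /a/ and /e/, so it voices to [g]. /f/ is a voiceless obstruent between vowels /e/ and /o/, so it voices to [v]. /iporpakefo/ → iborpagevo.
Rule 4 (final vowel raising): /o/ is a mid vowel in word-final position, so it raises to [u]. /iborpagevo/ → iborpagevu.

iborpagevu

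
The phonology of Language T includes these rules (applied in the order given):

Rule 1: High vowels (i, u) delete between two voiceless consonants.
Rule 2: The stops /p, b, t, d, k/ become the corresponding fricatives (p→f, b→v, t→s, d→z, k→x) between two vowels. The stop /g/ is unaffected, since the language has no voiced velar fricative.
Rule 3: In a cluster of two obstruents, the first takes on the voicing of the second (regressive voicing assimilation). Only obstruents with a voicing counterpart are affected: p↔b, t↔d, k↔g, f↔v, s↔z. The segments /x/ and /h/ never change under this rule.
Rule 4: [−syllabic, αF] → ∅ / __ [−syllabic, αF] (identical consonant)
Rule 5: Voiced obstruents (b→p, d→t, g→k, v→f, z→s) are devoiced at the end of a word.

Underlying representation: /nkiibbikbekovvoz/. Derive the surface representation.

nkiibigbexovos

Rule 1 (high vowel syncope): no segment meets the environment; /nkiibbikbekovvoz/ is unchanged.
Rule 2 (intervocalic spirantization): /k/ is a stop between vowels /e/ and /o/, so it spirantizes to the fricative [x]. /nkiibbikbekovvoz/ → nkiibbikbexovvoz.
Rule 3 (regressive voicing assimilation): /k/ precedes the voiced obstruent /b/, so it voices to [g] by assimilation. /nkiibbikbexovvoz/ → nkiibbigbexovvoz.
Rule 4 (degemination): /bb/ is a geminate; the first /b/ deletes. /vv/ is a geminate; the first /v/ deletes. /nkiibbigbexovvoz/ → nkiibigbexovoz.
Rule 5 (final devoicing): /z/ is a voiced obstruent in word-final position, so it devoices to [s]. /nkiibigbexovoz/ → nkiibigbexovos.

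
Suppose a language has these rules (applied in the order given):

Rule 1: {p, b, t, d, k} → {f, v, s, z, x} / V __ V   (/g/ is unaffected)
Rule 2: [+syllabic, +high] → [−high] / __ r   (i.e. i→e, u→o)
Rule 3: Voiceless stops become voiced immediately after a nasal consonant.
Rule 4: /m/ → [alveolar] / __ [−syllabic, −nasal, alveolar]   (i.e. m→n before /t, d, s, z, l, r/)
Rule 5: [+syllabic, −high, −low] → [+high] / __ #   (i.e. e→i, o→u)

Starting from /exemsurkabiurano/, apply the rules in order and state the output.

Rule 1 (intervocalic spirantization): /b/ is a stop between vowels /a/ and /i/, so it spirantizes to the fricative [v]. /exemsurkabiurano/ → exemsurkaviurano.
Rule 2 (pre-rhotic lowering): /u/ is a high vowel immediately before /r/, so it lowers to [o]. /u/ is a high vowel immediately before /r/, so it lowers to [o]. /exemsurkaviurano/ → exemsorkaviorano.
Rule 3 (post-nasal voicing): no segment meets the environment; /exemsorkaviorano/ is unchanged.
Rule 4 (nasal place assimilation): /m/ precedes the alveolar consonant /s/, so it assimilates in place to [n]. /exemsorkaviorano/ → exensorkaviorano.
Rule 5 (final vowel raising): /o/ is a mid vowel in word-final position, so it raises to [u]. /exensorkaviorano/ → exensorkavioranu.

exensorkavioranu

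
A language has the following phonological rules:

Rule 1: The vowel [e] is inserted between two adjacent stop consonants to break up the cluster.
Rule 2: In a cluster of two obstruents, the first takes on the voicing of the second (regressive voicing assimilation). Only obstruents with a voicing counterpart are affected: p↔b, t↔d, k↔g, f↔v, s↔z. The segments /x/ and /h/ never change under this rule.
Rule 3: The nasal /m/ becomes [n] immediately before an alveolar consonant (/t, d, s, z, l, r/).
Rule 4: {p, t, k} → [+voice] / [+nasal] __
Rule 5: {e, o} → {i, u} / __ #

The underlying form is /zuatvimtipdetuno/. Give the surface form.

zuadvindipedetunu

Rule 1 (stop-cluster e-epenthesis): /p/ and /d/ form a stop–stop cluster, so [e] is inserted between them. /zuatvimtipdetuno/ → zuatvimtipedetuno.
Rule 2 (regressive voicing assimilation): /t/ precedes the voiced obstruent /v/, so it voices to [d] by assimilation. /zuatvimtipedetuno/ → zuadvimtipedetuno.
Rule 3 (nasal place assimilation): /m/ precedes the alveolar consonant /t/, so it assimilates in place to [n]. /zuadvimtipedetuno/ → zuadvintipedetuno.
Rule 4 (post-nasal voicing): /t/ is a voiceless stop immediately after the nasal /n/, so it voices to [d]. /zuadvintipedetuno/ → zuadvindipedetuno.
Rule 5 (final vowel raising): /o/ is a mid vowel in word-final position, so it raises to [u]. /zuadvindipedetuno/ → zuadvindipedetunu.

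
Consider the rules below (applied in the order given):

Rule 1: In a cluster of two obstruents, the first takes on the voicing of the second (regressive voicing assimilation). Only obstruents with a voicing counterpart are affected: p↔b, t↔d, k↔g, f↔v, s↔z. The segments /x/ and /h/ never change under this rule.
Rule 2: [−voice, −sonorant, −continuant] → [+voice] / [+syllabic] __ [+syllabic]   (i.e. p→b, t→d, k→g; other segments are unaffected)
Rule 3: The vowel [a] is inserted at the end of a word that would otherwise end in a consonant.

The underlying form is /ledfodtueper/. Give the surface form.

letfottuebera

Rule 1 (regressive voicing assimilation): /d/ precedes the voiceless obstruent /f/, so it devoices to [t] by assimilation. /d/ precedes the voiceless obstruent /t/, so it devoices to [t] by assimilation. /ledfodtueper/ → letfottueper.
Rule 2 (intervocalic voicing): /p/ is a voiceless stop between vowels /e/ and /e/, so it voices to [b]. /letfottueper/ → letfottueber.
Rule 3 (final a-epenthesis): the form ends in the consonant /r/, so [a] is inserted word-finally. /letfottueber/ → letfottuebera.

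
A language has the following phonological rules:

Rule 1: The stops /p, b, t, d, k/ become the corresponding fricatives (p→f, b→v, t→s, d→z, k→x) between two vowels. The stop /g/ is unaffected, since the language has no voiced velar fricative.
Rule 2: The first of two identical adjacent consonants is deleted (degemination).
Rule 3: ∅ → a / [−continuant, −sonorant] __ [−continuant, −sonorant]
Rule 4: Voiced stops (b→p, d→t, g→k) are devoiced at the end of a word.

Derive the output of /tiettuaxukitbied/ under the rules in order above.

Rule 1 (intervocalic spirantization): /k/ is a stop between vowels /u/ and /i/, so it spirantizes to the fricative [x]. /tiettuaxukitbied/ → tiettuaxuxitbied.
Rule 2 (degemination): /tt/ is a geminate; the first /t/ deletes. /tiettuaxuxitbied/ → tietuaxuxitbied.
Rule 3 (stop-cluster a-epenthesis): /t/ and /b/ form a stop–stop cluster, so [a] is inserted between them. /tietuaxuxitbied/ → tietuaxuxitabied.
Rule 4 (final devoicing): /d/ is a voiced stop in word-final position, so it devoices to [t]. /tietuaxuxitabied/ → tietuaxuxitabiet.

tietuaxuxitabiet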